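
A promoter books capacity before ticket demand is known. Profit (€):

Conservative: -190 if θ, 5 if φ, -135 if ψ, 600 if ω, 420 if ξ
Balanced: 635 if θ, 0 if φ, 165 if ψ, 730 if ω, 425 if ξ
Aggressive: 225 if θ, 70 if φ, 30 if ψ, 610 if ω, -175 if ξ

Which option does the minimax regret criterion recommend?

Column bests: θ=635, φ=70, ψ=165, ω=730, ξ=425.
Conservative regrets: 825, 65, 300, 130, 5 → max 825
Balanced regrets: 0, 70, 0, 0, 0 → max 70
Aggressive regrets: 410, 0, 135, 120, 600 → max 600
Smallest max regret = 70 → Balanced.

Balanced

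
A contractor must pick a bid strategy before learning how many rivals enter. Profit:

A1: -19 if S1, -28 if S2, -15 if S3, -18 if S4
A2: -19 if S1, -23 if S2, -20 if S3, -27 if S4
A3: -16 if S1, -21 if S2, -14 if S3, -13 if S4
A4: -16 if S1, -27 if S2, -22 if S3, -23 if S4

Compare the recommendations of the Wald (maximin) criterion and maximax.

maximin → A3; maximax → A3 (agree)

Row minima: A1=-28, A2=-27, A3=-21, A4=-27
Best worst-case = -21 → A3.
Row maxima: A1=-15, A2=-19, A3=-13, A4=-16
Best best-case = -13 → A3.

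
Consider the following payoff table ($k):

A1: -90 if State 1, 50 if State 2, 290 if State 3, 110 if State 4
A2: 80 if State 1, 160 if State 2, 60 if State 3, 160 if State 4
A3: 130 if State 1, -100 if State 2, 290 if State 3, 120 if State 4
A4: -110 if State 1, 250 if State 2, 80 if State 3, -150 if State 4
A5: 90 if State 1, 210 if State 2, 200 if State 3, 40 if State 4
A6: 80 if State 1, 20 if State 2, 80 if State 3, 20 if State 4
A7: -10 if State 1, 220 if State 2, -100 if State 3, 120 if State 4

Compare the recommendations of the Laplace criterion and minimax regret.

Row averages: A1=90, A2=115, A3=110, A4=17.5, A5=135, A6=50, A7=57.5
Highest average = 135 → A5.
Column bests: State 1=130, State 2=250, State 3=290, State 4=160.
A1 regrets: 220, 200, 0, 50 → max 220
A2 regrets: 50, 90, 230, 0 → max 230
A3 regrets: 0, 350, 0, 40 → max 350
A4 regrets: 240, 0, 210, 310 → max 310
A5 regrets: 40, 40, 90, 120 → max 120
A6 regrets: 50, 230, 210, 140 → max 230
A7 regrets: 140, 30, 390, 40 → max 390
Smallest max regret = 120 → A5.

laplace → A5; minimax regret → A5 (agree)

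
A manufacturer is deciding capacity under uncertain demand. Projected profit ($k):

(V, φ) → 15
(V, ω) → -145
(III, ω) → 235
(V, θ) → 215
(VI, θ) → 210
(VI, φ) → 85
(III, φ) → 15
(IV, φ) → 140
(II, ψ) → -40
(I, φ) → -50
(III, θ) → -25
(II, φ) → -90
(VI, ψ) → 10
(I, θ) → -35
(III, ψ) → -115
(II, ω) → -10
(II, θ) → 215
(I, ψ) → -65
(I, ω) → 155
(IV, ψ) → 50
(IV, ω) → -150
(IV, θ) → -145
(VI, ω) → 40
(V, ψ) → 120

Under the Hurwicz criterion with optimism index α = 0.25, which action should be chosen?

I: 0.25·155 + 0.75·(-65) = -10
II: 0.25·215 + 0.75·(-90) = -13.75
III: 0.25·235 + 0.75·(-115) = -27.5
IV: 0.25·140 + 0.75·(-150) = -77.5
V: 0.25·215 + 0.75·(-145) = -55
VI: 0.25·210 + 0.75·10 = 60
Highest Hurwicz score = 60 → VI.

VI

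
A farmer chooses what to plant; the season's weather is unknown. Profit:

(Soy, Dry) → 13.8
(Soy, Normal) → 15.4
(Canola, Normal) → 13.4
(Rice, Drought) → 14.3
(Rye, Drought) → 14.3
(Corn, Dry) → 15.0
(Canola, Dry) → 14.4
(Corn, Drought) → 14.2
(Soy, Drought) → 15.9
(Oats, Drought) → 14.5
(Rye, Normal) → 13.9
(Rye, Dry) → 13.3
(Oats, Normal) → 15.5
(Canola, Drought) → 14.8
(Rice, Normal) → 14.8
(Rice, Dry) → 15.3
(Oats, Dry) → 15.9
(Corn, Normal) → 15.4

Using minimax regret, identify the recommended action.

Oats

Column bests: Drought=15.9, Dry=15.9, Normal=15.5.
Oats regrets: 1.4, 0.0, 0.0 → max 1.4
Corn regrets: 1.7, 0.9, 0.1 → max 1.7
Rye regrets: 1.6, 2.6, 1.6 → max 2.6
Rice regrets: 1.6, 0.6, 0.7 → max 1.6
Canola regrets: 1.1, 1.5, 2.1 → max 2.1
Soy regrets: 0.0, 2.1, 0.1 → max 2.1
Smallest max regret = 1.4 → Oats.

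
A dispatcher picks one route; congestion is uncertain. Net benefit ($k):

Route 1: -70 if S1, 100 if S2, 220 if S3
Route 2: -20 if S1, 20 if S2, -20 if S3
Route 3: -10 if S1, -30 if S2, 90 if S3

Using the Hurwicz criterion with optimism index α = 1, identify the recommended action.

Route 1

Route 1: 1·220 + 0·(-70) = 220
Route 2: 1·20 + 0·(-20) = 20
Route 3: 1·90 + 0·(-30) = 90
Highest Hurwicz score = 220 → Route 1.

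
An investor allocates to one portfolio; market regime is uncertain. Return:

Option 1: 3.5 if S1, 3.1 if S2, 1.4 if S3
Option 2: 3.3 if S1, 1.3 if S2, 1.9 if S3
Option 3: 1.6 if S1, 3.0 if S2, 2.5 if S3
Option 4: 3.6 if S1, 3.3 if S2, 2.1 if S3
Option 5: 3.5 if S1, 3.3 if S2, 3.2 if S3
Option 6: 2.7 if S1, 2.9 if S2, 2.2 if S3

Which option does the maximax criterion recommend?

Row maxima: Option 1=3.5, Option 2=3.3, Option 3=3.0, Option 4=3.6, Option 5=3.5, Option 6=2.9
Best best-case = 3.6 → Option 4.

Option 4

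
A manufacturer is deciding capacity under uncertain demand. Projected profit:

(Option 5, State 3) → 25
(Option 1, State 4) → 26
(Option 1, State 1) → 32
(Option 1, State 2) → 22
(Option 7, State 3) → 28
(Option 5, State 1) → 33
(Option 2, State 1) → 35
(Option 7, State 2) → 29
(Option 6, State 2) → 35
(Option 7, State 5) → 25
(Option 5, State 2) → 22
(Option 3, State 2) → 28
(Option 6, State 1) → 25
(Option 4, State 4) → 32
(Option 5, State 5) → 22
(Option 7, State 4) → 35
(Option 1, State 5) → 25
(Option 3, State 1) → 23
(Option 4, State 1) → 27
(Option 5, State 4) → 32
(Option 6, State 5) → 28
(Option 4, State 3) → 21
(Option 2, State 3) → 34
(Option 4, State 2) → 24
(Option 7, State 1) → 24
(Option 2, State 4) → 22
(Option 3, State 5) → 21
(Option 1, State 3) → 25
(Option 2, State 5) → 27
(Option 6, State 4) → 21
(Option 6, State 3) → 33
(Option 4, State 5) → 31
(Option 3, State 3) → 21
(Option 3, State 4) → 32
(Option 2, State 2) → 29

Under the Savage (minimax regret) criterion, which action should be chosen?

Option 7

Column bests: State 1=35, State 2=35, State 3=34, State 4=35, State 5=31.
Option 1 regrets: 3, 13, 9, 9, 6 → max 13
Option 2 regrets: 0, 6, 0, 13, 4 → max 13
Option 3 regrets: 12, 7, 13, 3, 10 → max 13
Option 4 regrets: 8, 11, 13, 3, 0 → max 13
Option 5 regrets: 2, 13, 9, 3, 9 → max 13
Option 6 regrets: 10, 0, 1, 14, 3 → max 14
Option 7 regrets: 11, 6, 6, 0, 6 → max 11
Smallest max regret = 11 → Option 7.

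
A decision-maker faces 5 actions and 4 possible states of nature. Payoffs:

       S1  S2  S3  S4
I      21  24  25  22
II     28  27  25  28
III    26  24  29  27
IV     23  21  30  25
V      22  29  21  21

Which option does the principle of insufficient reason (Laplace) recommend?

II

Row averages: I=23, II=27, III=26.5, IV=24.75, V=23.25
Highest average = 27 → II.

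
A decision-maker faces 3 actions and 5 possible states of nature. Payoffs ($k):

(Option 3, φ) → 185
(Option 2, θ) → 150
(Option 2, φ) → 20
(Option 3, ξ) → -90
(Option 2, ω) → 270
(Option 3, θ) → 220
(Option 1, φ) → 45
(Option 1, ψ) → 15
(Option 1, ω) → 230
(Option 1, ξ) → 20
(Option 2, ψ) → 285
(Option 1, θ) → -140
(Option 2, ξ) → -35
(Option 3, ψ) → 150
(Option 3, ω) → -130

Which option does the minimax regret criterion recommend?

Option 2

Column bests: θ=220, φ=185, ψ=285, ω=270, ξ=20.
Option 1 regrets: 360, 140, 270, 40, 0 → max 360
Option 2 regrets: 70, 165, 0, 0, 55 → max 165
Option 3 regrets: 0, 0, 135, 400, 110 → max 400
Smallest max regret = 165 → Option 2.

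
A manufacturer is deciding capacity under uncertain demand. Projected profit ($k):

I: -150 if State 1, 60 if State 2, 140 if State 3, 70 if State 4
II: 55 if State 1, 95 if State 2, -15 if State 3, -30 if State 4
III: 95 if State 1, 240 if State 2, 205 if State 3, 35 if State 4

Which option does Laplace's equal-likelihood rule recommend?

III

Row averages: I=30, II=26.25, III=143.75
Highest average = 143.75 → III.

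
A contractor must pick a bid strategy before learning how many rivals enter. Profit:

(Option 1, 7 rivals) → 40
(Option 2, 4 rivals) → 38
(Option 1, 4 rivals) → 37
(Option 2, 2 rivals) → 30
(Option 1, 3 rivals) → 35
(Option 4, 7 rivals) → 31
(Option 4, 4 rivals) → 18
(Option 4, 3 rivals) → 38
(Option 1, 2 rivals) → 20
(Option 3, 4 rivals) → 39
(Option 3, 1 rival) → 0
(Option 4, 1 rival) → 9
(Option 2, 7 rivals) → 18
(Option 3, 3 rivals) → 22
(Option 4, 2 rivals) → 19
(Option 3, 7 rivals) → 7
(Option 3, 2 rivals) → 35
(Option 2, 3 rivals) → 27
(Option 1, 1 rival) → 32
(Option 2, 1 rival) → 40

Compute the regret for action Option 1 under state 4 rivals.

Best payoff under 4 rivals is 39.
Regret = 39 − 37 = 2.

2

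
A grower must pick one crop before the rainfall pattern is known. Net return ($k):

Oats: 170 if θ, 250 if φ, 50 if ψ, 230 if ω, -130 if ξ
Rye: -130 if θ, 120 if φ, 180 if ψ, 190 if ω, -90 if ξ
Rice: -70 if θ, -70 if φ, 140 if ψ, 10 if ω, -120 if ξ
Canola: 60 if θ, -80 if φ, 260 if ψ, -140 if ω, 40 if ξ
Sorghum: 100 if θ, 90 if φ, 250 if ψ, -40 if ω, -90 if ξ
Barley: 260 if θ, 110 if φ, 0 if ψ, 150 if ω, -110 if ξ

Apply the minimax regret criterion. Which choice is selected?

Oats

Column bests: θ=260, φ=250, ψ=260, ω=230, ξ=40.
Oats regrets: 90, 0, 210, 0, 170 → max 210
Rye regrets: 390, 130, 80, 40, 130 → max 390
Rice regrets: 330, 320, 120, 220, 160 → max 330
Canola regrets: 200, 330, 0, 370, 0 → max 370
Sorghum regrets: 160, 160, 10, 270, 130 → max 270
Barley regrets: 0, 140, 260, 80, 150 → max 260
Smallest max regret = 210 → Oats.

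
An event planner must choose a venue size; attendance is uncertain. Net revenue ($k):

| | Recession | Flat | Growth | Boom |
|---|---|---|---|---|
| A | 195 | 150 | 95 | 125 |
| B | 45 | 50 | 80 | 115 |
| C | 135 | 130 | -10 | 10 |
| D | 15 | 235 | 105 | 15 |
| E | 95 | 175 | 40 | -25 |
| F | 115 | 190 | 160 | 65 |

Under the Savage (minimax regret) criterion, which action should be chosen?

F

Column bests: Recession=195, Flat=235, Growth=160, Boom=125.
A regrets: 0, 85, 65, 0 → max 85
B regrets: 150, 185, 80, 10 → max 185
C regrets: 60, 105, 170, 115 → max 170
D regrets: 180, 0, 55, 110 → max 180
E regrets: 100, 60, 120, 150 → max 150
F regrets: 80, 45, 0, 60 → max 80
Smallest max regret = 80 → F.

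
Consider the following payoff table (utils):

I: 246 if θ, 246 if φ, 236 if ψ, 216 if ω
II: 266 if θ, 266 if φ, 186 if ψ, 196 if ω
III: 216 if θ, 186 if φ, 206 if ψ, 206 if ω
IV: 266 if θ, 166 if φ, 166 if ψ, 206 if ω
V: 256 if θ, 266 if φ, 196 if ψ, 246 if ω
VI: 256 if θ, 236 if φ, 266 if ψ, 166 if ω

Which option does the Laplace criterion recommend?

Row averages: I=236, II=228.5, III=203.5, IV=201, V=241, VI=231
Highest average = 241 → V.

V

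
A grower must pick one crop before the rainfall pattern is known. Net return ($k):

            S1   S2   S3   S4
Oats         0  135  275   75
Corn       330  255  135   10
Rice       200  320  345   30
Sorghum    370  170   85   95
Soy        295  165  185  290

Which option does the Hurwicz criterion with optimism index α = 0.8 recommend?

Oats: 0.8·275 + 0.2·0 = 220
Corn: 0.8·330 + 0.2·10 = 266
Rice: 0.8·345 + 0.2·30 = 282
Sorghum: 0.8·370 + 0.2·85 = 313
Soy: 0.8·295 + 0.2·165 = 269
Highest Hurwicz score = 313 → Sorghum.

Sorghum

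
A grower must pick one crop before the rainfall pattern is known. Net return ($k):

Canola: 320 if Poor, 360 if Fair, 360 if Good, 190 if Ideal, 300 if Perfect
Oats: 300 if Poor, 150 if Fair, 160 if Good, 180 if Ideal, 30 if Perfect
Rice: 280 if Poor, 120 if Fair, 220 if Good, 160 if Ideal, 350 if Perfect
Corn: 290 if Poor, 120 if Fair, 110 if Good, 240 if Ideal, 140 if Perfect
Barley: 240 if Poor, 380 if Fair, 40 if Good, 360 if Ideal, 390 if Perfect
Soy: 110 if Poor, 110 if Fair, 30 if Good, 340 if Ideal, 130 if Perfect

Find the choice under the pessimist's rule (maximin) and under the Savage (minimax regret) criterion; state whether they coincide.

maximin → Canola; minimax regret → Canola (agree)

Row minima: Canola=190, Oats=30, Rice=120, Corn=110, Barley=40, Soy=30
Best worst-case = 190 → Canola.
Column bests: Poor=320, Fair=380, Good=360, Ideal=360, Perfect=390.
Canola regrets: 0, 20, 0, 170, 90 → max 170
Oats regrets: 20, 230, 200, 180, 360 → max 360
Rice regrets: 40, 260, 140, 200, 40 → max 260
Corn regrets: 30, 260, 250, 120, 250 → max 260
Barley regrets: 80, 0, 320, 0, 0 → max 320
Soy regrets: 210, 270, 330, 20, 260 → max 330
Smallest max regret = 170 → Canola.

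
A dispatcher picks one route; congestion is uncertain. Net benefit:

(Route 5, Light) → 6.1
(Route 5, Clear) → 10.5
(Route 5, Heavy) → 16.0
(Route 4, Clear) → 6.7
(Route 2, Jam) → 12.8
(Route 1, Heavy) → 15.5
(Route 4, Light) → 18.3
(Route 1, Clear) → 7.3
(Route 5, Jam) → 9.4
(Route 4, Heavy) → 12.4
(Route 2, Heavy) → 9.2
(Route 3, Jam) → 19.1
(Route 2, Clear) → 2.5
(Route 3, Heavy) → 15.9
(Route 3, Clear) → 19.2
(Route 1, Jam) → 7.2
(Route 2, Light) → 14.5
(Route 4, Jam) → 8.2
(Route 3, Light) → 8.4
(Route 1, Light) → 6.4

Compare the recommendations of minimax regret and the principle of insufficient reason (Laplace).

Column bests: Clear=19.2, Light=18.3, Heavy=16.0, Jam=19.1.
Route 1 regrets: 11.9, 11.9, 0.5, 11.9 → max 11.9
Route 2 regrets: 16.7, 3.8, 6.8, 6.3 → max 16.7
Route 3 regrets: 0.0, 9.9, 0.1, 0.0 → max 9.9
Route 4 regrets: 12.5, 0.0, 3.6, 10.9 → max 12.5
Route 5 regrets: 8.7, 12.2, 0.0, 9.7 → max 12.2
Smallest max regret = 9.9 → Route 3.
Row averages: Route 1=9.1, Route 2=9.75, Route 3=15.65, Route 4=11.4, Route 5=10.5
Highest average = 15.65 → Route 3.

minimax regret → Route 3; laplace → Route 3 (agree)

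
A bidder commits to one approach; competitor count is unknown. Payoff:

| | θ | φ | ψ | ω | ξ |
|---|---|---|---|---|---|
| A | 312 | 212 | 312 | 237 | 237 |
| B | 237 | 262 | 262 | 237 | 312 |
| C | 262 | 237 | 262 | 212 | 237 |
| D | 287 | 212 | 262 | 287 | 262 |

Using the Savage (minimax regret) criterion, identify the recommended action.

D

Column bests: θ=312, φ=262, ψ=312, ω=287, ξ=312.
A regrets: 0, 50, 0, 50, 75 → max 75
B regrets: 75, 0, 50, 50, 0 → max 75
C regrets: 50, 25, 50, 75, 75 → max 75
D regrets: 25, 50, 50, 0, 50 → max 50
Smallest max regret = 50 → D.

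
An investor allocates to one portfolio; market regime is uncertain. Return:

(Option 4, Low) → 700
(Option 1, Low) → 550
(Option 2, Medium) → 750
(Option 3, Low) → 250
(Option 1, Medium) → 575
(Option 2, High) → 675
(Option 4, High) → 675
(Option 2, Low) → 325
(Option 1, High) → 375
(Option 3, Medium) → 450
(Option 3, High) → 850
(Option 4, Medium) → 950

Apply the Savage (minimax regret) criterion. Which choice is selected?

Option 4

Column bests: Low=700, Medium=950, High=850.
Option 1 regrets: 150, 375, 475 → max 475
Option 2 regrets: 375, 200, 175 → max 375
Option 3 regrets: 450, 500, 0 → max 500
Option 4 regrets: 0, 0, 175 → max 175
Smallest max regret = 175 → Option 4.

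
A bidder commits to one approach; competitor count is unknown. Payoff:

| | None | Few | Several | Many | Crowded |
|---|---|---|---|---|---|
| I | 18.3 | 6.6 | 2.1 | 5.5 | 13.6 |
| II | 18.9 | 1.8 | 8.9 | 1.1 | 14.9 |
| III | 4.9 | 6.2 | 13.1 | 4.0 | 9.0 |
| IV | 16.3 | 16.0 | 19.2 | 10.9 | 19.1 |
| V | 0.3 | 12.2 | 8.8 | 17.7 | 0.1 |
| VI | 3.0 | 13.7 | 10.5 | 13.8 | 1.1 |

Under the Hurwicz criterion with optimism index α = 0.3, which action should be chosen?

IV

I: 0.3·18.3 + 0.7·2.1 = 6.96
II: 0.3·18.9 + 0.7·1.1 = 6.44
III: 0.3·13.1 + 0.7·4.0 = 6.73
IV: 0.3·19.2 + 0.7·10.9 = 13.39
V: 0.3·17.7 + 0.7·0.1 = 5.38
VI: 0.3·13.8 + 0.7·1.1 = 4.91
Highest Hurwicz score = 13.39 → IV.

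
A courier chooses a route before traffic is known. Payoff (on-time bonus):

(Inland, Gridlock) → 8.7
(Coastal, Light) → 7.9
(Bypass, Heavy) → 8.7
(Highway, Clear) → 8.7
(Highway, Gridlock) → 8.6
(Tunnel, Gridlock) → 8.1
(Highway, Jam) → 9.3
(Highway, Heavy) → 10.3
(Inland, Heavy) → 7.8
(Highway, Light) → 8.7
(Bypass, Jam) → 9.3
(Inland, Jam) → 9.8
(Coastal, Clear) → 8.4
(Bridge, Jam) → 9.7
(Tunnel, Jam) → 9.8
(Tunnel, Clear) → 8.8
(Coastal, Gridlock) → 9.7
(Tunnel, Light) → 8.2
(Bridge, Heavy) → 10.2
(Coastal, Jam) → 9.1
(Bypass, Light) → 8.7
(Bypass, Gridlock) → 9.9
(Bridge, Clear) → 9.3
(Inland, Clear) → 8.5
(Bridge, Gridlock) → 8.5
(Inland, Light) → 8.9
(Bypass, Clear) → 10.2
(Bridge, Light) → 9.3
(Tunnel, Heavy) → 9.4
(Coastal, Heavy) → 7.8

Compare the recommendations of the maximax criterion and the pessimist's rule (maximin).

maximax → Highway; maximin → Bypass (disagree)

Row maxima: Coastal=9.7, Bypass=10.2, Bridge=10.2, Highway=10.3, Inland=9.8, Tunnel=9.8
Best best-case = 10.3 → Highway.
Row minima: Coastal=7.8, Bypass=8.7, Bridge=8.5, Highway=8.6, Inland=7.8, Tunnel=8.1
Best worst-case = 8.7 → Bypass.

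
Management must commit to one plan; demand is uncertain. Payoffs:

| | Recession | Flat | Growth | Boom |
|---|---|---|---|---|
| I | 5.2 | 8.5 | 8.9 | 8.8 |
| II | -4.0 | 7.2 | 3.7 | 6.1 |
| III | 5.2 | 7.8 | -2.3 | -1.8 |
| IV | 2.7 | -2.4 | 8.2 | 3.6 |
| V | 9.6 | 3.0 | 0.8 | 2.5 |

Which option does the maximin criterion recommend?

I

Row minima: I=5.2, II=-4.0, III=-2.3, IV=-2.4, V=0.8
Best worst-case = 5.2 → I.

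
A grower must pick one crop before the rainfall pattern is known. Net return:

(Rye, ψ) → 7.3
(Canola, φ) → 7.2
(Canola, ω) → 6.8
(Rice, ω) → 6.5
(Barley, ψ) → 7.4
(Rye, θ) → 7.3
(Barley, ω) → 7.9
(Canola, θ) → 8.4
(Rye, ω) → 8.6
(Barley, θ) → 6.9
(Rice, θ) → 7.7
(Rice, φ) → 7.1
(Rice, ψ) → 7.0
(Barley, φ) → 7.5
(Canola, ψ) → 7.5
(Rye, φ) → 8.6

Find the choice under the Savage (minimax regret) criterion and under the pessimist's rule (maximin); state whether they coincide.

Column bests: θ=8.4, φ=8.6, ψ=7.5, ω=8.6.
Canola regrets: 0.0, 1.4, 0.0, 1.8 → max 1.8
Rice regrets: 0.7, 1.5, 0.5, 2.1 → max 2.1
Rye regrets: 1.1, 0.0, 0.2, 0.0 → max 1.1
Barley regrets: 1.5, 1.1, 0.1, 0.7 → max 1.5
Smallest max regret = 1.1 → Rye.
Row minima: Canola=6.8, Rice=6.5, Rye=7.3, Barley=6.9
Best worst-case = 7.3 → Rye.

minimax regret → Rye; maximin → Rye (agree)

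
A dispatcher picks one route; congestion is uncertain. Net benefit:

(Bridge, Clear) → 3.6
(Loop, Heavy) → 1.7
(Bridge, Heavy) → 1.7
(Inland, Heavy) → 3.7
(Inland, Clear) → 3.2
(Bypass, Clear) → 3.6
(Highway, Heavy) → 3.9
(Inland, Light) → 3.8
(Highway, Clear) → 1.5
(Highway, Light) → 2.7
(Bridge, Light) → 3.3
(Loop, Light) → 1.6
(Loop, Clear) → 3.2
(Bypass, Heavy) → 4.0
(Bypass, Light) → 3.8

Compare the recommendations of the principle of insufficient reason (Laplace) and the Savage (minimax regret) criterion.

Row averages: Highway=2.7, Loop=13/6, Bypass=3.8, Inland=107/30, Bridge=43/15
Highest average = 3.8 → Bypass.
Column bests: Clear=3.6, Light=3.8, Heavy=4.0.
Highway regrets: 2.1, 1.1, 0.1 → max 2.1
Loop regrets: 0.4, 2.2, 2.3 → max 2.3
Bypass regrets: 0.0, 0.0, 0.0 → max 0.0
Inland regrets: 0.4, 0.0, 0.3 → max 0.4
Bridge regrets: 0.0, 0.5, 2.3 → max 2.3
Smallest max regret = 0.0 → Bypass.

laplace → Bypass; minimax regret → Bypass (agree)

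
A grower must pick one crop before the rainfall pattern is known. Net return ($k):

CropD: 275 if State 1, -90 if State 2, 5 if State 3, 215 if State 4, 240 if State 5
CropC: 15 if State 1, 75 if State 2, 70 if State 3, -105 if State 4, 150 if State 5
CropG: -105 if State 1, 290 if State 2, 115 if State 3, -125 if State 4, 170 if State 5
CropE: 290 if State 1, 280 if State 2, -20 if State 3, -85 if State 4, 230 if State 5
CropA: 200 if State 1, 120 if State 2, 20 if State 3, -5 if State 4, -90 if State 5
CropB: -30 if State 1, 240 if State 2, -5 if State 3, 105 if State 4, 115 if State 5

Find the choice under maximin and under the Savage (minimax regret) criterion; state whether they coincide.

maximin → CropB; minimax regret → CropE (disagree)

Row minima: CropD=-90, CropC=-105, CropG=-125, CropE=-85, CropA=-90, CropB=-30
Best worst-case = -30 → CropB.
Column bests: State 1=290, State 2=290, State 3=115, State 4=215, State 5=240.
CropD regrets: 15, 380, 110, 0, 0 → max 380
CropC regrets: 275, 215, 45, 320, 90 → max 320
CropG regrets: 395, 0, 0, 340, 70 → max 395
CropE regrets: 0, 10, 135, 300, 10 → max 300
CropA regrets: 90, 170, 95, 220, 330 → max 330
CropB regrets: 320, 50, 120, 110, 125 → max 320
Smallest max regret = 300 → CropE.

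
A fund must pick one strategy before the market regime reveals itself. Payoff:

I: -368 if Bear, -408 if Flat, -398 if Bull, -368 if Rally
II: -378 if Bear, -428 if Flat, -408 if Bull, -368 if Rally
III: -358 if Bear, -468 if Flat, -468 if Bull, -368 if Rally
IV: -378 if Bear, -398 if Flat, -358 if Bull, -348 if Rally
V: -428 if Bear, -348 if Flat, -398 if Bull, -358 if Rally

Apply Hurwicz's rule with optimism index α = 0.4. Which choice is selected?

IV

I: 0.4·(-368) + 0.6·(-408) = -392
II: 0.4·(-368) + 0.6·(-428) = -404
III: 0.4·(-358) + 0.6·(-468) = -424
IV: 0.4·(-348) + 0.6·(-398) = -378
V: 0.4·(-348) + 0.6·(-428) = -396
Highest Hurwicz score = -378 → IV.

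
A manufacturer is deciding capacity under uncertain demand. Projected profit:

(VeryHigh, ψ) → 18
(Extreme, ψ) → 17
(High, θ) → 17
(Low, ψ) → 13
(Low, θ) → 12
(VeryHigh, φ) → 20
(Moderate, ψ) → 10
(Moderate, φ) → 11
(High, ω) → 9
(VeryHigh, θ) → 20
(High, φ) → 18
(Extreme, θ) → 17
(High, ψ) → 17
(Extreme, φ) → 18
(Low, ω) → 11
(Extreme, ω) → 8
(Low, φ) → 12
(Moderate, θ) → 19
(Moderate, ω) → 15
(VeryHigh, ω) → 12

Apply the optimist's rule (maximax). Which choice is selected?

VeryHigh

Row maxima: Low=13, Moderate=19, High=18, VeryHigh=20, Extreme=18
Best best-case = 20 → VeryHigh.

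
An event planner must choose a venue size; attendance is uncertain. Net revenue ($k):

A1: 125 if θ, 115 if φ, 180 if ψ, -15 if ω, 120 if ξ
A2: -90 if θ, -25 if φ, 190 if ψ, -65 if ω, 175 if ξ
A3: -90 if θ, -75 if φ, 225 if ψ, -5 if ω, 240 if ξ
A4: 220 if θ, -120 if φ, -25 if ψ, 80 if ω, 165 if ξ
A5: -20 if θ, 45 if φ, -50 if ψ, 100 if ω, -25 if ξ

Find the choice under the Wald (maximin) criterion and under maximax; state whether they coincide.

Row minima: A1=-15, A2=-90, A3=-90, A4=-120, A5=-50
Best worst-case = -15 → A1.
Row maxima: A1=180, A2=190, A3=240, A4=220, A5=100
Best best-case = 240 → A3.

maximin → A1; maximax → A3 (disagree)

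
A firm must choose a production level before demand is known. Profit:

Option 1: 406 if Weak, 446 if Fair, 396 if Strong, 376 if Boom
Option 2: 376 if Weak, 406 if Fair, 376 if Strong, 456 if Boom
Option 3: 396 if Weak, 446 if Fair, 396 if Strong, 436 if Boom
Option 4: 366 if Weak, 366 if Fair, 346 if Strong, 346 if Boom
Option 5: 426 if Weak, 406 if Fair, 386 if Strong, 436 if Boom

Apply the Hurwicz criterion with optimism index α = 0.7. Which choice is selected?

Option 2

Option 1: 0.7·446 + 0.3·376 = 425
Option 2: 0.7·456 + 0.3·376 = 432
Option 3: 0.7·446 + 0.3·396 = 431
Option 4: 0.7·366 + 0.3·346 = 360
Option 5: 0.7·436 + 0.3·386 = 421
Highest Hurwicz score = 432 → Option 2.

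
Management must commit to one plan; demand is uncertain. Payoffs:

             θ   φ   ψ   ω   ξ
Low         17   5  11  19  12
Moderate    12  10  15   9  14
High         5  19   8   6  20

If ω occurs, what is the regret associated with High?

13

Best payoff under ω is 19.
Regret = 19 − 6 = 13.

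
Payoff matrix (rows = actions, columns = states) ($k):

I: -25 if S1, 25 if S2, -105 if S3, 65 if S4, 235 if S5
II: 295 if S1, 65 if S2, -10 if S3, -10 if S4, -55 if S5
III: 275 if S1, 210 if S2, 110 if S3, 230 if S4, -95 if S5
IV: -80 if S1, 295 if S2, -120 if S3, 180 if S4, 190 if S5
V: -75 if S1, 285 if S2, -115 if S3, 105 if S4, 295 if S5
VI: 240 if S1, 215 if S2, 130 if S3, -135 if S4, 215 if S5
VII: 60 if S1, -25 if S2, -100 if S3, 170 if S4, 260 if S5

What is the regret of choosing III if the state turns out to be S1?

20

Best payoff under S1 is 295.
Regret = 295 − 275 = 20.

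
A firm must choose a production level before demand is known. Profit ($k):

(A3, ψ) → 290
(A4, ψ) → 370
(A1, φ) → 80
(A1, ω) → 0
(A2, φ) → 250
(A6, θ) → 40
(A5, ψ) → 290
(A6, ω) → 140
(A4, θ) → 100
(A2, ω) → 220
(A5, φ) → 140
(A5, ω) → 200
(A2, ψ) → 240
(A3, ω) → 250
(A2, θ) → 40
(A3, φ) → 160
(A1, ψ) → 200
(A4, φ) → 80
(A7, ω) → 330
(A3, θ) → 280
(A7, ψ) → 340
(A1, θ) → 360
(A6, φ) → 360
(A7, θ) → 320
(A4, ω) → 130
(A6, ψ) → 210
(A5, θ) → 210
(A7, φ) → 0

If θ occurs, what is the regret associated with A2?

Best payoff under θ is 360.
Regret = 360 − 40 = 320.

320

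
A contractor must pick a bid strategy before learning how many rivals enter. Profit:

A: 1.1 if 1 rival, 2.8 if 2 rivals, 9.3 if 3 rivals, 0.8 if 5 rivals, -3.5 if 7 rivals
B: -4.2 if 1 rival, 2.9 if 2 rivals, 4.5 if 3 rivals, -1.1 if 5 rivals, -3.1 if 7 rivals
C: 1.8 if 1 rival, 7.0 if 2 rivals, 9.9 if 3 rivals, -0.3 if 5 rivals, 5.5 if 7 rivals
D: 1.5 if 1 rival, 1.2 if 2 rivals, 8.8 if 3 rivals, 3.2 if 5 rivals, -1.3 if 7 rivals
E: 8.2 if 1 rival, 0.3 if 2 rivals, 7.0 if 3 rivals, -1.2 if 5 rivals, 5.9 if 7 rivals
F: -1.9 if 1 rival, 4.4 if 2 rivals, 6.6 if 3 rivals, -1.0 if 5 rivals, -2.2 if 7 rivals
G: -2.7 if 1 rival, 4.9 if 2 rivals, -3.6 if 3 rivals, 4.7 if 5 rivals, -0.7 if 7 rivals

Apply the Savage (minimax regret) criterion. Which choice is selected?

C

Column bests: 1 rival=8.2, 2 rivals=7.0, 3 rivals=9.9, 5 rivals=4.7, 7 rivals=5.9.
A regrets: 7.1, 4.2, 0.6, 3.9, 9.4 → max 9.4
B regrets: 12.4, 4.1, 5.4, 5.8, 9.0 → max 12.4
C regrets: 6.4, 0.0, 0.0, 5.0, 0.4 → max 6.4
D regrets: 6.7, 5.8, 1.1, 1.5, 7.2 → max 7.2
E regrets: 0.0, 6.7, 2.9, 5.9, 0.0 → max 6.7
F regrets: 10.1, 2.6, 3.3, 5.7, 8.1 → max 10.1
G regrets: 10.9, 2.1, 13.5, 0.0, 6.6 → max 13.5
Smallest max regret = 6.4 → C.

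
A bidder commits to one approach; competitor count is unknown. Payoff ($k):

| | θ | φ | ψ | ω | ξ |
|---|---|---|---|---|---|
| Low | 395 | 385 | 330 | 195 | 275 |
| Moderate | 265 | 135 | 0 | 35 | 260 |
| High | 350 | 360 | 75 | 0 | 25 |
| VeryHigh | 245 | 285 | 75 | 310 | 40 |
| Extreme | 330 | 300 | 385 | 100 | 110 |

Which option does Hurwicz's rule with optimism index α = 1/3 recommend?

Low

Low: 1/3·395 + 2/3·195 = 785/3
Moderate: 1/3·265 + 2/3·0 = 265/3
High: 1/3·360 + 2/3·0 = 120
VeryHigh: 1/3·310 + 2/3·40 = 130
Extreme: 1/3·385 + 2/3·100 = 195
Highest Hurwicz score = 785/3 → Low.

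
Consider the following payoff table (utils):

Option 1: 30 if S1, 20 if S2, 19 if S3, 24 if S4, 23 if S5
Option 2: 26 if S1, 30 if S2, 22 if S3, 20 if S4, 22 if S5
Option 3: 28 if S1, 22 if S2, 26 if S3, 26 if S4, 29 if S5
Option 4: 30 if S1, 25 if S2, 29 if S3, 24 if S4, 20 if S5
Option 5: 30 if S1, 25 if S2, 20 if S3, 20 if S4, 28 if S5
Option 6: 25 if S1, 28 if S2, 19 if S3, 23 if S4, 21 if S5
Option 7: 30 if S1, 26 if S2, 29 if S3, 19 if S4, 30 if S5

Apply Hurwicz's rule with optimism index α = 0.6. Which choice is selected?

Option 3

Option 1: 0.6·30 + 0.4·19 = 25.6
Option 2: 0.6·30 + 0.4·20 = 26
Option 3: 0.6·29 + 0.4·22 = 26.2
Option 4: 0.6·30 + 0.4·20 = 26
Option 5: 0.6·30 + 0.4·20 = 26
Option 6: 0.6·28 + 0.4·19 = 24.4
Option 7: 0.6·30 + 0.4·19 = 25.6
Highest Hurwicz score = 26.2 → Option 3.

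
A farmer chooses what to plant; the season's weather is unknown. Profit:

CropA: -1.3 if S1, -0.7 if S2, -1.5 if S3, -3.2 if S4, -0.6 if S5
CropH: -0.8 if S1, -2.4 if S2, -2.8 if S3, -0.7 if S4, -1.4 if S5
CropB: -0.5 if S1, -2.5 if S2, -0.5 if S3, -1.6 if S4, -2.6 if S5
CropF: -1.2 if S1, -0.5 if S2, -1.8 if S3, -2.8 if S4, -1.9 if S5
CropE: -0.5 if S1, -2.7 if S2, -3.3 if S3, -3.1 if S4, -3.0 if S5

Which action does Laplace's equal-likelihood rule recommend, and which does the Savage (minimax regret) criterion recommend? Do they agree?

Row averages: CropA=-1.46, CropH=-1.62, CropB=-1.54, CropF=-1.64, CropE=-2.52
Highest average = -1.46 → CropA.
Column bests: S1=-0.5, S2=-0.5, S3=-0.5, S4=-0.7, S5=-0.6.
CropA regrets: 0.8, 0.2, 1.0, 2.5, 0.0 → max 2.5
CropH regrets: 0.3, 1.9, 2.3, 0.0, 0.8 → max 2.3
CropB regrets: 0.0, 2.0, 0.0, 0.9, 2.0 → max 2.0
CropF regrets: 0.7, 0.0, 1.3, 2.1, 1.3 → max 2.1
CropE regrets: 0.0, 2.2, 2.8, 2.4, 2.4 → max 2.8
Smallest max regret = 2.0 → CropB.

laplace → CropA; minimax regret → CropB (disagree)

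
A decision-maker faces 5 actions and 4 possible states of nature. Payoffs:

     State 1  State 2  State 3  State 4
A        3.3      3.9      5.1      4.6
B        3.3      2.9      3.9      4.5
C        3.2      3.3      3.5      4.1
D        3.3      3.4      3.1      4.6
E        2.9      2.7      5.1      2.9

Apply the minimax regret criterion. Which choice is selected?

A

Column bests: State 1=3.3, State 2=3.9, State 3=5.1, State 4=4.6.
A regrets: 0.0, 0.0, 0.0, 0.0 → max 0.0
B regrets: 0.0, 1.0, 1.2, 0.1 → max 1.2
C regrets: 0.1, 0.6, 1.6, 0.5 → max 1.6
D regrets: 0.0, 0.5, 2.0, 0.0 → max 2.0
E regrets: 0.4, 1.2, 0.0, 1.7 → max 1.7
Smallest max regret = 0.0 → A.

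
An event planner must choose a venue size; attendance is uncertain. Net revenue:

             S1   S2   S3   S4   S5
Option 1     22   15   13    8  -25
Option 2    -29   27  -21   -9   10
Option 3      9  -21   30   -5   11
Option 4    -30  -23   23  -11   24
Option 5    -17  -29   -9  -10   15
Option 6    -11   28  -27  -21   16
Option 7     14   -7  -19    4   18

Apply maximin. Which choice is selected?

Row minima: Option 1=-25, Option 2=-29, Option 3=-21, Option 4=-30, Option 5=-29, Option 6=-27, Option 7=-19
Best worst-case = -19 → Option 7.

Option 7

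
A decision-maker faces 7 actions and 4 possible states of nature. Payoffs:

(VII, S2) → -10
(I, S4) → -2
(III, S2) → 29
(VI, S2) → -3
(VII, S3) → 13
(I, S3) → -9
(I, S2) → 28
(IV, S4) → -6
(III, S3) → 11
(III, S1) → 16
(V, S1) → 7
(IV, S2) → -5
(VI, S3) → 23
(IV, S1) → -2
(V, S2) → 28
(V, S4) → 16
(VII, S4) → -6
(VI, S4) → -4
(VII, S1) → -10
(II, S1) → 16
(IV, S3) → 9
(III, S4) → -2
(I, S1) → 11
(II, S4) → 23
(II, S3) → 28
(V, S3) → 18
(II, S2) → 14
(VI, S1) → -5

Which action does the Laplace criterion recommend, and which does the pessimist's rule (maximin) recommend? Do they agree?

laplace → II; maximin → II (agree)

Row averages: I=7, II=20.25, III=13.5, IV=-1, V=17.25, VI=2.75, VII=-3.25
Highest average = 20.25 → II.
Row minima: I=-9, II=14, III=-2, IV=-6, V=7, VI=-5, VII=-10
Best worst-case = 14 → II.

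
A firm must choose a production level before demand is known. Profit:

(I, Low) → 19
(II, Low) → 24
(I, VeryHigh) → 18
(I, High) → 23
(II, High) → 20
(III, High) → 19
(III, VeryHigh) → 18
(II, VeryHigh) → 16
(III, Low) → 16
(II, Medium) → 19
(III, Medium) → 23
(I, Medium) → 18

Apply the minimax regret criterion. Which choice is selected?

Column bests: Low=24, Medium=23, High=23, VeryHigh=18.
I regrets: 5, 5, 0, 0 → max 5
II regrets: 0, 4, 3, 2 → max 4
III regrets: 8, 0, 4, 0 → max 8
Smallest max regret = 4 → II.

II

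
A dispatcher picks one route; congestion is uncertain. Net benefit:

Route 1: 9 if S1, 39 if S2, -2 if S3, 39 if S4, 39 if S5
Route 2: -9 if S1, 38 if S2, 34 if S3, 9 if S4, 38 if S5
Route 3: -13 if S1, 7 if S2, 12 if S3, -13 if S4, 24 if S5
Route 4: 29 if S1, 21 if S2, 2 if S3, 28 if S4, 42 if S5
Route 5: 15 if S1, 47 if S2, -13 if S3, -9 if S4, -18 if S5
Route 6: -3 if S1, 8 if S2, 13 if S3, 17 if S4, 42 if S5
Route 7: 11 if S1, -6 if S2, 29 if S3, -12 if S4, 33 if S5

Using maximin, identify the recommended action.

Route 4

Row minima: Route 1=-2, Route 2=-9, Route 3=-13, Route 4=2, Route 5=-18, Route 6=-3, Route 7=-12
Best worst-case = 2 → Route 4.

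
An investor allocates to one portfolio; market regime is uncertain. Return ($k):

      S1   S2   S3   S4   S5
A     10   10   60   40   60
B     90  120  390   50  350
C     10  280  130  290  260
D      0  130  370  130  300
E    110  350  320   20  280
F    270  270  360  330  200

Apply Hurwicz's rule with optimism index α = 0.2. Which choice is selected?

A: 0.2·60 + 0.8·10 = 20
B: 0.2·390 + 0.8·50 = 118
C: 0.2·290 + 0.8·10 = 66
D: 0.2·370 + 0.8·0 = 74
E: 0.2·350 + 0.8·20 = 86
F: 0.2·360 + 0.8·200 = 232
Highest Hurwicz score = 232 → F.

F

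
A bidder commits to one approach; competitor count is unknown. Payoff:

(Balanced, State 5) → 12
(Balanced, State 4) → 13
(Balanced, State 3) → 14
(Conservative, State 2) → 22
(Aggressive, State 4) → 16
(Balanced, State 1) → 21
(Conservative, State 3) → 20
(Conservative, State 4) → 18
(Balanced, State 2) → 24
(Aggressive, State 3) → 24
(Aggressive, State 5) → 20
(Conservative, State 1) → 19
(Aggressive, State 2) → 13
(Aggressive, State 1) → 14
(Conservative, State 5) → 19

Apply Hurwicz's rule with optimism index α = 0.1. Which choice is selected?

Conservative

Conservative: 0.1·22 + 0.9·18 = 18.4
Balanced: 0.1·24 + 0.9·12 = 13.2
Aggressive: 0.1·24 + 0.9·13 = 14.1
Highest Hurwicz score = 18.4 → Conservative.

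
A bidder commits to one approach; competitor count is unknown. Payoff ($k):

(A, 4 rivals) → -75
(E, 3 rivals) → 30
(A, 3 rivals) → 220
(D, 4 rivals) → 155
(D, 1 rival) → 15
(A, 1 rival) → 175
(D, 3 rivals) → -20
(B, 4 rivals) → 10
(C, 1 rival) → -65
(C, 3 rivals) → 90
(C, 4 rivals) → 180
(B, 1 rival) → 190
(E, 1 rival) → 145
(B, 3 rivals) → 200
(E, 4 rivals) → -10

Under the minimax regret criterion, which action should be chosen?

Column bests: 1 rival=190, 3 rivals=220, 4 rivals=180.
A regrets: 15, 0, 255 → max 255
B regrets: 0, 20, 170 → max 170
C regrets: 255, 130, 0 → max 255
D regrets: 175, 240, 25 → max 240
E regrets: 45, 190, 190 → max 190
Smallest max regret = 170 → B.

B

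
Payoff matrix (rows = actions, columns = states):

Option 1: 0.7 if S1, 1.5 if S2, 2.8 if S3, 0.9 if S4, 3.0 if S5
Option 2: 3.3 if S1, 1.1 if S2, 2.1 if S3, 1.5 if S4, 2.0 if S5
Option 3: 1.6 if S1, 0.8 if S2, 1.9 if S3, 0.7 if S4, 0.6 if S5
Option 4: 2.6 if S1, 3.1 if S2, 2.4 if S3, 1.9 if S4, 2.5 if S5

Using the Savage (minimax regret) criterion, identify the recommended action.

Column bests: S1=3.3, S2=3.1, S3=2.8, S4=1.9, S5=3.0.
Option 1 regrets: 2.6, 1.6, 0.0, 1.0, 0.0 → max 2.6
Option 2 regrets: 0.0, 2.0, 0.7, 0.4, 1.0 → max 2.0
Option 3 regrets: 1.7, 2.3, 0.9, 1.2, 2.4 → max 2.4
Option 4 regrets: 0.7, 0.0, 0.4, 0.0, 0.5 → max 0.7
Smallest max regret = 0.7 → Option 4.

Option 4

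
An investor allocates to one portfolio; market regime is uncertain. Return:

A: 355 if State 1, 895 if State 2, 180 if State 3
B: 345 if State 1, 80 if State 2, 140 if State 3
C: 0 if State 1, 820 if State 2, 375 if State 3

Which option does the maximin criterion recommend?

A

Row minima: A=180, B=80, C=0
Best worst-case = 180 → A.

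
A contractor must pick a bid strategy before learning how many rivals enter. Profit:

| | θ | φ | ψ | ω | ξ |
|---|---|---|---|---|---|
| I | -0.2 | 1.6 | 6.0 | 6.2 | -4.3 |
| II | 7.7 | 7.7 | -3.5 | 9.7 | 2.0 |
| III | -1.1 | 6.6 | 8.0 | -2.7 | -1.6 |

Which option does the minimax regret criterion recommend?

Column bests: θ=7.7, φ=7.7, ψ=8.0, ω=9.7, ξ=2.0.
I regrets: 7.9, 6.1, 2.0, 3.5, 6.3 → max 7.9
II regrets: 0.0, 0.0, 11.5, 0.0, 0.0 → max 11.5
III regrets: 8.8, 1.1, 0.0, 12.4, 3.6 → max 12.4
Smallest max regret = 7.9 → I.

I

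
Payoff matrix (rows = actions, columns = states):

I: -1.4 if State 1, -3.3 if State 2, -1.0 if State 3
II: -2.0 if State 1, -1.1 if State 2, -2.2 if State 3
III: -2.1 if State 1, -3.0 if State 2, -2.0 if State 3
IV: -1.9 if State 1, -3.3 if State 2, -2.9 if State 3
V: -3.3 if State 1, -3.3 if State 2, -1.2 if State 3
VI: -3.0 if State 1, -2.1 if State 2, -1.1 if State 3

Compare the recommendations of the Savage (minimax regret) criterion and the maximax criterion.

minimax regret → II; maximax → I (disagree)

Column bests: State 1=-1.4, State 2=-1.1, State 3=-1.0.
I regrets: 0.0, 2.2, 0.0 → max 2.2
II regrets: 0.6, 0.0, 1.2 → max 1.2
III regrets: 0.7, 1.9, 1.0 → max 1.9
IV regrets: 0.5, 2.2, 1.9 → max 2.2
V regrets: 1.9, 2.2, 0.2 → max 2.2
VI regrets: 1.6, 1.0, 0.1 → max 1.6
Smallest max regret = 1.2 → II.
Row maxima: I=-1.0, II=-1.1, III=-2.0, IV=-1.9, V=-1.2, VI=-1.1
Best best-case = -1.0 → I.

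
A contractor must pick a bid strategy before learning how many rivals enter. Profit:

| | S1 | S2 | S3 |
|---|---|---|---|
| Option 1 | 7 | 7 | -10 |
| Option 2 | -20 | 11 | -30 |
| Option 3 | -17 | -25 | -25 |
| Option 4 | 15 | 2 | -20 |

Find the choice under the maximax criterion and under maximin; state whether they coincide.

maximax → Option 4; maximin → Option 1 (disagree)

Row maxima: Option 1=7, Option 2=11, Option 3=-17, Option 4=15
Best best-case = 15 → Option 4.
Row minima: Option 1=-10, Option 2=-30, Option 3=-25, Option 4=-20
Best worst-case = -10 → Option 1.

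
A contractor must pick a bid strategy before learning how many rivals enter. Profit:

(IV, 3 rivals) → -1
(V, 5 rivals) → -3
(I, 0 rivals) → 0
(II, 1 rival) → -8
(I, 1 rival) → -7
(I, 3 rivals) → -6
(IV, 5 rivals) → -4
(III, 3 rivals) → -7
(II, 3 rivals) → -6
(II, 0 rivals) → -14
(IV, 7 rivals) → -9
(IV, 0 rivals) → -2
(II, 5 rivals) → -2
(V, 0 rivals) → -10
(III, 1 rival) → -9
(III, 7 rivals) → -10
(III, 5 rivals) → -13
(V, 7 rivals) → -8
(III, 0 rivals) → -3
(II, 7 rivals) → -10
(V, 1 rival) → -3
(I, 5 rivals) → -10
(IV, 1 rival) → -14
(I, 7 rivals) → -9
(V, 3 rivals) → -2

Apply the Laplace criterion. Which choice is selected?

V

Row averages: I=-6.4, II=-8, III=-8.4, IV=-6, V=-5.2
Highest average = -5.2 → V.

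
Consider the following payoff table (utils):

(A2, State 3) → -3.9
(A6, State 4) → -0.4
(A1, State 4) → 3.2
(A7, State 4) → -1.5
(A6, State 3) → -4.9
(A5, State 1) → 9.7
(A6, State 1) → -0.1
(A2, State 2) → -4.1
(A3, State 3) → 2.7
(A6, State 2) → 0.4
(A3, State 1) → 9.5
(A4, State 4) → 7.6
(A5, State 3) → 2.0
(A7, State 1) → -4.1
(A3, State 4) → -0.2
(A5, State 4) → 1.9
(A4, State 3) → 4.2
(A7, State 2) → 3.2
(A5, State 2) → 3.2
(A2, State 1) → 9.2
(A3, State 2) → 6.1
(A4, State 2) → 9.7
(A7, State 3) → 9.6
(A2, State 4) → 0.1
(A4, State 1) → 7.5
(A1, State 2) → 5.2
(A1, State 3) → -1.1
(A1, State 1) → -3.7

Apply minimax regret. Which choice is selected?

Column bests: State 1=9.7, State 2=9.7, State 3=9.6, State 4=7.6.
A1 regrets: 13.4, 4.5, 10.7, 4.4 → max 13.4
A2 regrets: 0.5, 13.8, 13.5, 7.5 → max 13.8
A3 regrets: 0.2, 3.6, 6.9, 7.8 → max 7.8
A4 regrets: 2.2, 0.0, 5.4, 0.0 → max 5.4
A5 regrets: 0.0, 6.5, 7.6, 5.7 → max 7.6
A6 regrets: 9.8, 9.3, 14.5, 8.0 → max 14.5
A7 regrets: 13.8, 6.5, 0.0, 9.1 → max 13.8
Smallest max regret = 5.4 → A4.

A4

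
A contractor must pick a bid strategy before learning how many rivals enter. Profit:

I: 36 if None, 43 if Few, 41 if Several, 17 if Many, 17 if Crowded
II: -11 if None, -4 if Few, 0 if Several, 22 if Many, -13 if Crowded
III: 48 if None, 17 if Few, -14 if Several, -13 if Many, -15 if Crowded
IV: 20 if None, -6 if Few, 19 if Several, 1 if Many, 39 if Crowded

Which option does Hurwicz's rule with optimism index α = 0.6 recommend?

I: 0.6·43 + 0.4·17 = 32.6
II: 0.6·22 + 0.4·(-13) = 8
III: 0.6·48 + 0.4·(-15) = 22.8
IV: 0.6·39 + 0.4·(-6) = 21
Highest Hurwicz score = 32.6 → I.

I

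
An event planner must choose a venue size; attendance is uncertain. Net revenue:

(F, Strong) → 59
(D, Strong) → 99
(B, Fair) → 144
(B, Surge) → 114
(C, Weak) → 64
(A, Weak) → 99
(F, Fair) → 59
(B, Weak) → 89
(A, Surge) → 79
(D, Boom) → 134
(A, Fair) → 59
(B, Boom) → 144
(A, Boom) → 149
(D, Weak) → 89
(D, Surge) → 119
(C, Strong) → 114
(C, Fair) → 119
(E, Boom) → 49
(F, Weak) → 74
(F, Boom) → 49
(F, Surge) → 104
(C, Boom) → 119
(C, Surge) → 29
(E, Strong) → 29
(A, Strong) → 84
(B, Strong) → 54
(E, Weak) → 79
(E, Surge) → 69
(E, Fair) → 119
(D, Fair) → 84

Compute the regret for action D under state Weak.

10

Best payoff under Weak is 99.
Regret = 99 − 89 = 10.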